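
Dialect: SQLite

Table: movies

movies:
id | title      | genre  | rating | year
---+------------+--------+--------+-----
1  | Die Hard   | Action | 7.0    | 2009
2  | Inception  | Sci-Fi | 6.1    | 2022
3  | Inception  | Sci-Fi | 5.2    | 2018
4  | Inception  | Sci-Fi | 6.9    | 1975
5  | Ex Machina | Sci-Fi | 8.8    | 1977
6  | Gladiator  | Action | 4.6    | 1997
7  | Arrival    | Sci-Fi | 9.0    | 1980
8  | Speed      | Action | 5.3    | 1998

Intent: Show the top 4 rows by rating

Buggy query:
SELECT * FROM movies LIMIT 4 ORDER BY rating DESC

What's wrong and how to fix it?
Bug: LIMIT must come after ORDER BY

Fix: Sort with ORDER BY, then apply LIMIT

Corrected query:
SELECT * FROM movies ORDER BY rating DESC LIMIT 4

Result:
id | title      | genre  | rating | year
---+------------+--------+--------+-----
7  | Arrival    | Sci-Fi | 9      | 1980
5  | Ex Machina | Sci-Fi | 8.8    | 1977
1  | Die Hard   | Action | 7      | 2009
4  | Inception  | Sci-Fi | 6.9    | 1975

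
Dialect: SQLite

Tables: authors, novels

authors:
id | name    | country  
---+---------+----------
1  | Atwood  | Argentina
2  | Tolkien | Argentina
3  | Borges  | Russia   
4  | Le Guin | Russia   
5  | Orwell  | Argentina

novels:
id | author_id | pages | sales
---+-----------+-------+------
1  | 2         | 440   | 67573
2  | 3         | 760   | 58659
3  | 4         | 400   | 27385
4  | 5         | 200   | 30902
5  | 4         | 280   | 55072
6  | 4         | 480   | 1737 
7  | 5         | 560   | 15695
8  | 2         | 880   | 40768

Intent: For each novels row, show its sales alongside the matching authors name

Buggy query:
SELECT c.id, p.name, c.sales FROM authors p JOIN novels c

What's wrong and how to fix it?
Bug: JOIN with no ON clause produces a cartesian product; every novels row pairs with every authors row

Fix: Add ON c.author_id = p.id to the JOIN

Corrected query:
SELECT c.id, p.name, c.sales FROM authors p JOIN novels c ON c.author_id = p.id

Result:
id | name    | sales
---+---------+------
1  | Tolkien | 67573
2  | Borges  | 58659
3  | Le Guin | 27385
4  | Orwell  | 30902
5  | Le Guin | 55072
6  | Le Guin | 1737 
7  | Orwell  | 15695
8  | Tolkien | 40768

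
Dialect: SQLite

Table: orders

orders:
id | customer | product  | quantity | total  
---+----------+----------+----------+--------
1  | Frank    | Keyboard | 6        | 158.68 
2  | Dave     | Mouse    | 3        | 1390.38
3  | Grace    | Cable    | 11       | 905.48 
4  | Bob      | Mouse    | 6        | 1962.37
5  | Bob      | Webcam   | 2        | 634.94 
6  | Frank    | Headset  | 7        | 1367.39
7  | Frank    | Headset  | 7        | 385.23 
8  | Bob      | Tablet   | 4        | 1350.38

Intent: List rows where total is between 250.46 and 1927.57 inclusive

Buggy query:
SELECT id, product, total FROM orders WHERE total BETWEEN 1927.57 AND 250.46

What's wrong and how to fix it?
Bug: BETWEEN expects the lower bound first; with 1927.57 AND 250.46 the range is empty

Fix: Swap the bounds so the smaller value comes first

Corrected query:
SELECT id, product, total FROM orders WHERE total BETWEEN 250.46 AND 1927.57

Result:
id | product | total  
---+---------+--------
2  | Mouse   | 1390.38
3  | Cable   | 905.48 
5  | Webcam  | 634.94 
6  | Headset | 1367.39
7  | Headset | 385.23 
8  | Tablet  | 1350.38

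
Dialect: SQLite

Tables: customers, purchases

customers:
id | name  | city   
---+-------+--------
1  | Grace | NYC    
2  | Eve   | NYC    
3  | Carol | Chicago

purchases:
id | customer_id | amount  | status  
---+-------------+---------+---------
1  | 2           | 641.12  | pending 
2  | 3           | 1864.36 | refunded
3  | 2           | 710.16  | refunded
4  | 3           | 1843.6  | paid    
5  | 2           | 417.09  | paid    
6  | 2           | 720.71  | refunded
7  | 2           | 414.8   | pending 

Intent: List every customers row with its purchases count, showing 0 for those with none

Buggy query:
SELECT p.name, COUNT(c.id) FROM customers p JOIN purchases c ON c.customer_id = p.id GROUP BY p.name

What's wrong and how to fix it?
Bug: An inner join excludes parents with zero children

Fix: Switch to LEFT JOIN to retain unmatched parent rows

Corrected query:
SELECT p.name, COUNT(c.id) FROM customers p LEFT JOIN purchases c ON c.customer_id = p.id GROUP BY p.name

Result:
name  | COUNT(c.id)
------+------------
Carol | 2          
Eve   | 5          
Grace | 0          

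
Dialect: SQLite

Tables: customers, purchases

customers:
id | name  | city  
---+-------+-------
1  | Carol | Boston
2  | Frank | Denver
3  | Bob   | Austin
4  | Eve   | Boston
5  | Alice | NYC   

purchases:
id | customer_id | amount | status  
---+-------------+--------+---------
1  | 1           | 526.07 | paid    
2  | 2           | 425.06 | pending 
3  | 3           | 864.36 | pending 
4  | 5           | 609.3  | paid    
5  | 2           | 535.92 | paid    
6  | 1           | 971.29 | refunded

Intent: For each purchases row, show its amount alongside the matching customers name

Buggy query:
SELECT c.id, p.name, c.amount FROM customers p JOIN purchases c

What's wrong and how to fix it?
Bug: Missing join condition: each purchases row is matched to all customers rows instead of just its own

Fix: Add ON c.customer_id = p.id to the JOIN

Corrected query:
SELECT c.id, p.name, c.amount FROM customers p JOIN purchases c ON c.customer_id = p.id

Result:
id | name  | amount
---+-------+-------
1  | Carol | 526.07
2  | Frank | 425.06
3  | Bob   | 864.36
4  | Alice | 609.3 
5  | Frank | 535.92
6  | Carol | 971.29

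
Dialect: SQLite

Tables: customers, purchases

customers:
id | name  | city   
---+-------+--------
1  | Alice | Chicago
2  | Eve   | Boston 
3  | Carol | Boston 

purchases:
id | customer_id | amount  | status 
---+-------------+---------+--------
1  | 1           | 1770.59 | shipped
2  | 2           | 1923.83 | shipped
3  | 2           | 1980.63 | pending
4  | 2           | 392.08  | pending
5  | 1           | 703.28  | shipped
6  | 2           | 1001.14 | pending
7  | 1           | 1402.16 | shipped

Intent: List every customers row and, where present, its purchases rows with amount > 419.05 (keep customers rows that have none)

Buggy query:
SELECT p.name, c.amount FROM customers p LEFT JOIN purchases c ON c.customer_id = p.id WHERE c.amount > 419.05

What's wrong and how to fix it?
Bug: Filtering c.amount in WHERE discards the NULL rows produced by LEFT JOIN, turning it into an inner join

Fix: Put 'c.amount > 419.05' in the JOIN's ON clause instead of WHERE

Corrected query:
SELECT p.name, c.amount FROM customers p LEFT JOIN purchases c ON c.customer_id = p.id AND c.amount > 419.05

Result:
name  | amount 
------+--------
Alice | 703.28 
Alice | 1402.16
Alice | 1770.59
Eve   | 1001.14
Eve   | 1923.83
Eve   | 1980.63
Carol | NULL   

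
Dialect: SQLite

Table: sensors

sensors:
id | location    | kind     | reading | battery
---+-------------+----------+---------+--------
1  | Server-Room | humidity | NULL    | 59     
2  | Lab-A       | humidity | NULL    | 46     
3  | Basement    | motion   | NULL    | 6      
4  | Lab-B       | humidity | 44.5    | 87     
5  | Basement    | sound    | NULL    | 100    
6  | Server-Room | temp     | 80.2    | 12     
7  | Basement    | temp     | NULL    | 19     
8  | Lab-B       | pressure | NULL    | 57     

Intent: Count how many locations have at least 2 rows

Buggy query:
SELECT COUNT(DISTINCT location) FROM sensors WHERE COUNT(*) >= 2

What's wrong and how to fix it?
Bug: WHERE filters individual rows, not groups, so a group-level COUNT is invalid there

Fix: Group first with HAVING COUNT(*) >= 2, then COUNT the resulting groups

Corrected query:
SELECT COUNT(*) FROM (SELECT location FROM sensors GROUP BY location HAVING COUNT(*) >= 2)

Result:
COUNT(*)
--------
3       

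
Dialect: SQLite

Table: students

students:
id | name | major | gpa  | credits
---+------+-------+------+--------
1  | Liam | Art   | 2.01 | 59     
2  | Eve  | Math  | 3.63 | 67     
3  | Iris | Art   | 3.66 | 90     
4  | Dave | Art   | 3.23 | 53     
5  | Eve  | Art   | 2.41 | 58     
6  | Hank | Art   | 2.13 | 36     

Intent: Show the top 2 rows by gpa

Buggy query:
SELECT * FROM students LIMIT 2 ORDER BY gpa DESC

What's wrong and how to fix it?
Bug: LIMIT must come after ORDER BY

Fix: Swap the clauses: ORDER BY first, then LIMIT

Corrected query:
SELECT * FROM students ORDER BY gpa DESC LIMIT 2

Result:
id | name | major | gpa  | credits
---+------+-------+------+--------
3  | Iris | Art   | 3.66 | 90     
2  | Eve  | Math  | 3.63 | 67     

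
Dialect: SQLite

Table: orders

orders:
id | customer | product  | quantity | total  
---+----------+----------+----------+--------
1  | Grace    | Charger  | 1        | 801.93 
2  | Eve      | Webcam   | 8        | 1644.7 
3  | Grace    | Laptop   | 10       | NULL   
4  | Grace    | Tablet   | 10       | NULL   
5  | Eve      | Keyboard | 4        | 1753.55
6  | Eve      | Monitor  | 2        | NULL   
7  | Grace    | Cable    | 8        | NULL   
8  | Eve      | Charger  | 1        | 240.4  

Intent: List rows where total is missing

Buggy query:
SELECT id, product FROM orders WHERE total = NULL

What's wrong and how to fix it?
Bug: '= NULL' is always unknown in SQL three-valued logic, so no rows match

Fix: Use IS NULL to test for NULL

Corrected query:
SELECT id, product FROM orders WHERE total IS NULL

Result:
id | product
---+--------
3  | Laptop 
4  | Tablet 
6  | Monitor
7  | Cable  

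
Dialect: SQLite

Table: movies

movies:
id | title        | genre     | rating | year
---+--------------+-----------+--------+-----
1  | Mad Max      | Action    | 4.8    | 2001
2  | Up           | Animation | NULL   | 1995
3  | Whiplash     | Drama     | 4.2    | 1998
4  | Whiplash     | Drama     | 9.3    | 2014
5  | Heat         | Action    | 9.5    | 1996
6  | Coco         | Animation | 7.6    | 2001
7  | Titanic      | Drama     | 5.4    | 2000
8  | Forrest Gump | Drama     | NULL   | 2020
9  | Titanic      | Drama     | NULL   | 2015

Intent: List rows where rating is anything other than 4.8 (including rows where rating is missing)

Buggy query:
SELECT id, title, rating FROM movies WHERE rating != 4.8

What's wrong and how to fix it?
Bug: Inequality against NULL is unknown, not true; rows with NULL are dropped

Fix: Handle NULL separately with IS NULL alongside the inequality

Corrected query:
SELECT id, title, rating FROM movies WHERE rating != 4.8 OR rating IS NULL

Result:
id | title        | rating
---+--------------+-------
2  | Up           | NULL  
3  | Whiplash     | 4.2   
4  | Whiplash     | 9.3   
5  | Heat         | 9.5   
6  | Coco         | 7.6   
7  | Titanic      | 5.4   
8  | Forrest Gump | NULL  
9  | Titanic      | NULL  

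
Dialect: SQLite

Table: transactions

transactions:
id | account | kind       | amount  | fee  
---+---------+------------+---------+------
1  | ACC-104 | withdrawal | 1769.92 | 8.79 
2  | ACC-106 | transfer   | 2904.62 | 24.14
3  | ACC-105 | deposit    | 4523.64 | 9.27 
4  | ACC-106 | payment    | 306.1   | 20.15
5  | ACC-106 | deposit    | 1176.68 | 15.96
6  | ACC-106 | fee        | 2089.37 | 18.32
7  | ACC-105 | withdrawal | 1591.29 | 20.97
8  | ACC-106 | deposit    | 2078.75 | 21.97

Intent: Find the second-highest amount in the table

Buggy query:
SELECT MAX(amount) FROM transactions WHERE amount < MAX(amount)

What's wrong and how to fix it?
Bug: The inner MAX is an aggregate inside WHERE, which is not allowed

Fix: Compute the overall MAX in a subquery, then take MAX of rows below it

Corrected query:
SELECT MAX(amount) FROM transactions WHERE amount < (SELECT MAX(amount) FROM transactions)

Result:
MAX(amount)
-----------
2904.62    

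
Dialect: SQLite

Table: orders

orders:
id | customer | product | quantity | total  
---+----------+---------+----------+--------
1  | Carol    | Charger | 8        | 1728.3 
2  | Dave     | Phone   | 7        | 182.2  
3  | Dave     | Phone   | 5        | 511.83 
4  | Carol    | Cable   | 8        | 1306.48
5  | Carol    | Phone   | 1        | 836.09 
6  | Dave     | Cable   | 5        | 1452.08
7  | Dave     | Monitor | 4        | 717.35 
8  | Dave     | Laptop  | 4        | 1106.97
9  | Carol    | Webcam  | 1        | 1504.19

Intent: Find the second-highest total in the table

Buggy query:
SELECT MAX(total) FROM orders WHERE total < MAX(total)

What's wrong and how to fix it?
Bug: MAX(total) on the right of the comparison is an aggregate-in-WHERE error

Fix: Compute the overall MAX in a subquery, then take MAX of rows below it

Corrected query:
SELECT MAX(total) FROM orders WHERE total < (SELECT MAX(total) FROM orders)

Result:
MAX(total)
----------
1504.19   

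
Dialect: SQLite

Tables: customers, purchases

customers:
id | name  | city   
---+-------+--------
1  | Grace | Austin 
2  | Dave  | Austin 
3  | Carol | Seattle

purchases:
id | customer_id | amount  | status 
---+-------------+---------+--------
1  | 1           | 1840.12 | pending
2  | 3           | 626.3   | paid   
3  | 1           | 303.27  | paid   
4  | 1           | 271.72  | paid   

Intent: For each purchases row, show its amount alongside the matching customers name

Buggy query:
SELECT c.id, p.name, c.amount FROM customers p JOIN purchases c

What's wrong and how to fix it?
Bug: JOIN with no ON clause produces a cartesian product; every purchases row pairs with every customers row

Fix: Add ON c.customer_id = p.id to the JOIN

Corrected query:
SELECT c.id, p.name, c.amount FROM customers p JOIN purchases c ON c.customer_id = p.id

Result:
id | name  | amount 
---+-------+--------
1  | Grace | 1840.12
2  | Carol | 626.3  
3  | Grace | 303.27 
4  | Grace | 271.72 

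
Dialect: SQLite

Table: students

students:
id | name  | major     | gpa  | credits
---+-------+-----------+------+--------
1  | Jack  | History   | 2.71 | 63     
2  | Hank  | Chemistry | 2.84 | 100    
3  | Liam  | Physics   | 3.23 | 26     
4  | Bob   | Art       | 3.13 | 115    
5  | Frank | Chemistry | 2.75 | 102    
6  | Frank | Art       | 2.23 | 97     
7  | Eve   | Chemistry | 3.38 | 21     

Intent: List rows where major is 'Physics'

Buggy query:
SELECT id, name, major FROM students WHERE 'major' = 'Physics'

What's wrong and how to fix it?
Bug: Single quotes denote string literals in SQL; the column name is being compared as a constant string

Fix: Reference the column as major without single quotes

Corrected query:
SELECT id, name, major FROM students WHERE major = 'Physics'

Result:
id | name | major  
---+------+--------
3  | Liam | Physics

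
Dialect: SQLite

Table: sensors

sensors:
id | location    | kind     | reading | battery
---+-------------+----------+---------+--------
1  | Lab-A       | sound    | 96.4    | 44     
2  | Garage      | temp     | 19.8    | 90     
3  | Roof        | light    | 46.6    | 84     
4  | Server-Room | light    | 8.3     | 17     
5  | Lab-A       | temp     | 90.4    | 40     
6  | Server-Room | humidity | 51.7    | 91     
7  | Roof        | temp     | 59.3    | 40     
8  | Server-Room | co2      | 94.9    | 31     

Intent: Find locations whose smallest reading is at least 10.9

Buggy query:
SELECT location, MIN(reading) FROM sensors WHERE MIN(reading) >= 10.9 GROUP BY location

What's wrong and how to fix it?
Bug: Aggregates like MIN are computed per group after WHERE runs

Fix: Replace WHERE with HAVING after the GROUP BY

Corrected query:
SELECT location, MIN(reading) FROM sensors GROUP BY location HAVING MIN(reading) >= 10.9

Result:
location | MIN(reading)
---------+-------------
Garage   | 19.8        
Lab-A    | 90.4        
Roof     | 46.6        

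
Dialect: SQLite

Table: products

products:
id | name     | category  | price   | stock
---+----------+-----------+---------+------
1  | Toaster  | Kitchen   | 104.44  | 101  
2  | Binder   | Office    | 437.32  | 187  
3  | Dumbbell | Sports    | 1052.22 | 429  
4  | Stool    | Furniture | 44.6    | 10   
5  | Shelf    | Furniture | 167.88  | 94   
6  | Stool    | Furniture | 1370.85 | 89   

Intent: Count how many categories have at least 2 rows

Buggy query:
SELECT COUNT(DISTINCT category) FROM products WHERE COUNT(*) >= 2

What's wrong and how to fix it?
Bug: COUNT(*) cannot appear in WHERE; the per-group count doesn't exist yet

Fix: Group first with HAVING COUNT(*) >= 2, then COUNT the resulting groups

Corrected query:
SELECT COUNT(*) FROM (SELECT category FROM products GROUP BY category HAVING COUNT(*) >= 2)

Result:
COUNT(*)
--------
1       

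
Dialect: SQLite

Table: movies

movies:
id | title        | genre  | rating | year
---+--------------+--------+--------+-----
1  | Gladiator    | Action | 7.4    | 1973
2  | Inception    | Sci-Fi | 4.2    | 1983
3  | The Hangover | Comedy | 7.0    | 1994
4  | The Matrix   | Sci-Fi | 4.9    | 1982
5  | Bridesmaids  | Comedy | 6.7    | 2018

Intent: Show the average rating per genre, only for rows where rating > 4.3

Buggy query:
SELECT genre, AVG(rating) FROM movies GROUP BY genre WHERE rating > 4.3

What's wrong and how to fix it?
Bug: WHERE cannot follow GROUP BY

Fix: Move the WHERE clause before GROUP BY

Corrected query:
SELECT genre, AVG(rating) FROM movies WHERE rating > 4.3 GROUP BY genre

Result:
genre  | AVG(rating)
-------+------------
Action | 7.4        
Comedy | 6.85       
Sci-Fi | 4.9        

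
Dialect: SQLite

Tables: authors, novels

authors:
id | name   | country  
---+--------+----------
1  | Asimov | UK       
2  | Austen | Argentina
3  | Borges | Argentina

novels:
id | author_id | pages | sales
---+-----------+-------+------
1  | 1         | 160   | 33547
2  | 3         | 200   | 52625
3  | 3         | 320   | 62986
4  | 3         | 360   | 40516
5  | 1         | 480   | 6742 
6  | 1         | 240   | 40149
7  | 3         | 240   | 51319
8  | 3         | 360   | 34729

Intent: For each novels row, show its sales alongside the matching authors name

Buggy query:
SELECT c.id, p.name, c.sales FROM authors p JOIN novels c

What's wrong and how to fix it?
Bug: JOIN with no ON clause produces a cartesian product; every novels row pairs with every authors row

Fix: Add ON c.author_id = p.id to the JOIN

Corrected query:
SELECT c.id, p.name, c.sales FROM authors p JOIN novels c ON c.author_id = p.id

Result:
id | name   | sales
---+--------+------
1  | Asimov | 33547
2  | Borges | 52625
3  | Borges | 62986
4  | Borges | 40516
5  | Asimov | 6742 
6  | Asimov | 40149
7  | Borges | 51319
8  | Borges | 34729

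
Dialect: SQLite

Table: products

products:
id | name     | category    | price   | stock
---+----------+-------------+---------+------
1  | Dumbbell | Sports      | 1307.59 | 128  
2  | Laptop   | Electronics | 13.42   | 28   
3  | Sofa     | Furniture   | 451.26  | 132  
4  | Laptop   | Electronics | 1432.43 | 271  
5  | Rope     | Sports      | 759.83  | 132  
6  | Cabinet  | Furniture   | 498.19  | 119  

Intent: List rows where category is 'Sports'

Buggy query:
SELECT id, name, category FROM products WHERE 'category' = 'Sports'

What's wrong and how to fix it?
Bug: Single quotes denote string literals in SQL; the column name is being compared as a constant string

Fix: Reference the column as category without single quotes

Corrected query:
SELECT id, name, category FROM products WHERE category = 'Sports'

Result:
id | name     | category
---+----------+---------
1  | Dumbbell | Sports  
5  | Rope     | Sports  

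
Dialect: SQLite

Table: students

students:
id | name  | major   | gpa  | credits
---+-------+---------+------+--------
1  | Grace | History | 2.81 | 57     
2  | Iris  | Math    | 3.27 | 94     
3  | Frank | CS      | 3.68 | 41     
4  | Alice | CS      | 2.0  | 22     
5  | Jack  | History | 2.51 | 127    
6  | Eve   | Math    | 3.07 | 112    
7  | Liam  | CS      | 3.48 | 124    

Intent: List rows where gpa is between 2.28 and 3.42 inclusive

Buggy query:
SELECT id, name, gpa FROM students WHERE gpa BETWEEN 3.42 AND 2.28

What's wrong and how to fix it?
Bug: The bounds are reversed; BETWEEN a AND b requires a <= b to match anything

Fix: Write BETWEEN 2.28 AND 3.42

Corrected query:
SELECT id, name, gpa FROM students WHERE gpa BETWEEN 2.28 AND 3.42

Result:
id | name  | gpa 
---+-------+-----
1  | Grace | 2.81
2  | Iris  | 3.27
5  | Jack  | 2.51
6  | Eve   | 3.07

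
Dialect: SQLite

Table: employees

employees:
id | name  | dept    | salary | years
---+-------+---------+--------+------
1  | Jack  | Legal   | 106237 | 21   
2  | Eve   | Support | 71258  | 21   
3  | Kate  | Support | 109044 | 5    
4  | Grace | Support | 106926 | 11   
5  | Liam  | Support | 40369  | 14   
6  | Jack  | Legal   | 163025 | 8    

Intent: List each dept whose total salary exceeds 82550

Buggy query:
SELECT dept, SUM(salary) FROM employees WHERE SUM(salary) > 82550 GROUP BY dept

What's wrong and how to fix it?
Bug: WHERE runs before GROUP BY, so aggregates aren't available there

Fix: Move the aggregate condition to a HAVING clause

Corrected query:
SELECT dept, SUM(salary) FROM employees GROUP BY dept HAVING SUM(salary) > 82550

Result:
dept    | SUM(salary)
--------+------------
Legal   | 269262     
Support | 327597     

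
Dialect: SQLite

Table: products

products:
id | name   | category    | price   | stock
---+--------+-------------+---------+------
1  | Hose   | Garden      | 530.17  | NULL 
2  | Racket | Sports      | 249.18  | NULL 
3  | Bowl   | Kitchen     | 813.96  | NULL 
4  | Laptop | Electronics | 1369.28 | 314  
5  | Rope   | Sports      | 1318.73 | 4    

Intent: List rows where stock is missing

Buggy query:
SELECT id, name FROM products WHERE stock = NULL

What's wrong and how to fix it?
Bug: '= NULL' is always unknown in SQL three-valued logic, so no rows match

Fix: Replace '= NULL' with 'IS NULL'

Corrected query:
SELECT id, name FROM products WHERE stock IS NULL

Result:
id | name  
---+-------
1  | Hose  
2  | Racket
3  | Bowl  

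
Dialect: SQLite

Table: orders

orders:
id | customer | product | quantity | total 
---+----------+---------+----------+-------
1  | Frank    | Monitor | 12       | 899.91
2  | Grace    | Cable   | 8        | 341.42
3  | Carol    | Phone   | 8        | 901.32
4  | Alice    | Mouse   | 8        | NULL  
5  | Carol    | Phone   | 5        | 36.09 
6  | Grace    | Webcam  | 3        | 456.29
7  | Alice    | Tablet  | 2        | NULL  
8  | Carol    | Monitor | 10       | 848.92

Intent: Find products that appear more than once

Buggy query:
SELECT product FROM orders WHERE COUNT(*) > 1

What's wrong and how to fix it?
Bug: COUNT(*) is an aggregate and cannot be used in WHERE

Fix: Group first, then use HAVING for the count condition

Corrected query:
SELECT product FROM orders GROUP BY product HAVING COUNT(*) > 1

Result:
product
-------
Monitor
Phone  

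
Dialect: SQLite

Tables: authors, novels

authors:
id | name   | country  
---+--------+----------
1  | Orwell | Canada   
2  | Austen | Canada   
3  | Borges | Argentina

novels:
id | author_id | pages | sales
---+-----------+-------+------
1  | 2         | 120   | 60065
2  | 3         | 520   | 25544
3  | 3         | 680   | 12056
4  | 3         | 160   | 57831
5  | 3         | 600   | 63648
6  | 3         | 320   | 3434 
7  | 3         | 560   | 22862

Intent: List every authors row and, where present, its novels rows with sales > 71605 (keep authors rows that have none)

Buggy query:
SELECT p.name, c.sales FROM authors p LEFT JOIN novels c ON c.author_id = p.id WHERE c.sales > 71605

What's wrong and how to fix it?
Bug: A WHERE condition on the right-hand table after LEFT JOIN drops unmatched parents

Fix: Move the right-table condition into the ON clause so unmatched parents are kept

Corrected query:
SELECT p.name, c.sales FROM authors p LEFT JOIN novels c ON c.author_id = p.id AND c.sales > 71605

Result:
name   | sales
-------+------
Orwell | NULL 
Austen | NULL 
Borges | NULL 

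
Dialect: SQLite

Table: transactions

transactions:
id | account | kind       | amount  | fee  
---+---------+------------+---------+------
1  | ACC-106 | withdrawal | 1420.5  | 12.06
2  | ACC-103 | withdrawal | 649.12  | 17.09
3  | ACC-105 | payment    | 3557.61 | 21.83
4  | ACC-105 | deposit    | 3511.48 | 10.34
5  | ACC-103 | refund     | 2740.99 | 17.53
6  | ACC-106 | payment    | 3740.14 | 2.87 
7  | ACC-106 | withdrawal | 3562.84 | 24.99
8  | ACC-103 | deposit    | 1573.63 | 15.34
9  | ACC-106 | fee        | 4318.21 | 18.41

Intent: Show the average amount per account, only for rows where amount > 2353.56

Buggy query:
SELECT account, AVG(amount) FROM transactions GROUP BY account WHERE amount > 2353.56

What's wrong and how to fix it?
Bug: Row-level WHERE must come before GROUP BY in the clause order

Fix: Place WHERE between FROM and GROUP BY

Corrected query:
SELECT account, AVG(amount) FROM transactions WHERE amount > 2353.56 GROUP BY account

Result:
account | AVG(amount)
--------+------------
ACC-103 | 2740.99    
ACC-105 | 3534.545   
ACC-106 | 3873.73    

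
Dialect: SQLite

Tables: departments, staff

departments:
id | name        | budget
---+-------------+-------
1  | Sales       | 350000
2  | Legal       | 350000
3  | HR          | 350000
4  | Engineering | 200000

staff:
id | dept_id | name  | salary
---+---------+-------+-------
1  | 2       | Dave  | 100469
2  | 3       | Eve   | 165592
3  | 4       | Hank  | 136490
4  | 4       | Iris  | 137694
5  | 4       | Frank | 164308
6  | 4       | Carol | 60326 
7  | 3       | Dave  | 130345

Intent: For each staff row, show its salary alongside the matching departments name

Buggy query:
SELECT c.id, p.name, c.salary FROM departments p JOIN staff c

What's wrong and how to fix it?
Bug: Missing join condition: each staff row is matched to all departments rows instead of just its own

Fix: Specify the join condition linking the foreign key to the parent id

Corrected query:
SELECT c.id, p.name, c.salary FROM departments p JOIN staff c ON c.dept_id = p.id

Result:
id | name        | salary
---+-------------+-------
1  | Legal       | 100469
2  | HR          | 165592
3  | Engineering | 136490
4  | Engineering | 137694
5  | Engineering | 164308
6  | Engineering | 60326 
7  | HR          | 130345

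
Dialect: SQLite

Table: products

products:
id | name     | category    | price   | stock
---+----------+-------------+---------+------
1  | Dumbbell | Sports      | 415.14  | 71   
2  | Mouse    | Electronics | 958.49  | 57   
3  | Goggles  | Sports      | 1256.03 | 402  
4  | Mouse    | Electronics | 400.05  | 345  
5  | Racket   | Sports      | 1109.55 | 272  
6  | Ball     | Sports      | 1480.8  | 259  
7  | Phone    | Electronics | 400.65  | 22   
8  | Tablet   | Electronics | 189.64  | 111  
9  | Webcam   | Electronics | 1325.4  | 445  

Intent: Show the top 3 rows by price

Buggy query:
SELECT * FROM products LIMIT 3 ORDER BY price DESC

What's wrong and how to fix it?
Bug: LIMIT must come after ORDER BY

Fix: Sort with ORDER BY, then apply LIMIT

Corrected query:
SELECT * FROM products ORDER BY price DESC LIMIT 3

Result:
id | name    | category    | price   | stock
---+---------+-------------+---------+------
6  | Ball    | Sports      | 1480.8  | 259  
9  | Webcam  | Electronics | 1325.4  | 445  
3  | Goggles | Sports      | 1256.03 | 402  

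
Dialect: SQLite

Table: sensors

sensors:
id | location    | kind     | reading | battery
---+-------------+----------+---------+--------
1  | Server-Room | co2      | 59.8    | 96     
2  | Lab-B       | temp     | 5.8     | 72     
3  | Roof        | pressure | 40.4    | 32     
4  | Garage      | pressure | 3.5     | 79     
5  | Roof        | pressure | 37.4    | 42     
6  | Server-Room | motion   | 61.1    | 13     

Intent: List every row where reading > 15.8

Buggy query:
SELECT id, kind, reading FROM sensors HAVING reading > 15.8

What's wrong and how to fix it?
Bug: This is a non-aggregate query (no GROUP BY, no aggregates), so in SQLite the HAVING clause is invalid here; a row-level condition belongs in WHERE

Fix: Replace HAVING with WHERE since the condition applies to individual rows

Corrected query:
SELECT id, kind, reading FROM sensors WHERE reading > 15.8

Result:
id | kind     | reading
---+----------+--------
1  | co2      | 59.8   
3  | pressure | 40.4   
5  | pressure | 37.4   
6  | motion   | 61.1   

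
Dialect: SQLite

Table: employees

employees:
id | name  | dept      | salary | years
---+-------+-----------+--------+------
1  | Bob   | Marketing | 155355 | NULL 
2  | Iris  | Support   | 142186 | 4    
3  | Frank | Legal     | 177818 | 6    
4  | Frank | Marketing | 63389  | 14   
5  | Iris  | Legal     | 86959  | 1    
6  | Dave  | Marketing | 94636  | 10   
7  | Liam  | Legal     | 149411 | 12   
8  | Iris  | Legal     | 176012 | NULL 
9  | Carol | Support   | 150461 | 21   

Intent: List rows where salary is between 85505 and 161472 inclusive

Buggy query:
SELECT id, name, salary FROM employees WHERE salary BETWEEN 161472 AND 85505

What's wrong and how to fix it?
Bug: The bounds are reversed; BETWEEN a AND b requires a <= b to match anything

Fix: Swap the bounds so the smaller value comes first

Corrected query:
SELECT id, name, salary FROM employees WHERE salary BETWEEN 85505 AND 161472

Result:
id | name  | salary
---+-------+-------
1  | Bob   | 155355
2  | Iris  | 142186
5  | Iris  | 86959 
6  | Dave  | 94636 
7  | Liam  | 149411
9  | Carol | 150461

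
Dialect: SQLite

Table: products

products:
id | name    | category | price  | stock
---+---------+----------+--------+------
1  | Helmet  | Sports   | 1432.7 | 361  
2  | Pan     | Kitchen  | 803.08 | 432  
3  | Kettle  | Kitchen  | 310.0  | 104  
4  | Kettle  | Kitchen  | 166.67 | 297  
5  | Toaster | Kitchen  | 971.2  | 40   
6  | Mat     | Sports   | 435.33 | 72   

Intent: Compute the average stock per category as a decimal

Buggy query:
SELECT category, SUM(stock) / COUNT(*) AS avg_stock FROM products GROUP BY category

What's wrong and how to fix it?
Bug: SUM(stock) and COUNT(*) are both integers; the division truncates the fractional part

Fix: Multiply by 1.0 (or CAST to REAL) to force floating-point division

Corrected query:
SELECT category, SUM(stock) * 1.0 / COUNT(*) AS avg_stock FROM products GROUP BY category

Result:
category | avg_stock
---------+----------
Kitchen  | 218.25   
Sports   | 216.5    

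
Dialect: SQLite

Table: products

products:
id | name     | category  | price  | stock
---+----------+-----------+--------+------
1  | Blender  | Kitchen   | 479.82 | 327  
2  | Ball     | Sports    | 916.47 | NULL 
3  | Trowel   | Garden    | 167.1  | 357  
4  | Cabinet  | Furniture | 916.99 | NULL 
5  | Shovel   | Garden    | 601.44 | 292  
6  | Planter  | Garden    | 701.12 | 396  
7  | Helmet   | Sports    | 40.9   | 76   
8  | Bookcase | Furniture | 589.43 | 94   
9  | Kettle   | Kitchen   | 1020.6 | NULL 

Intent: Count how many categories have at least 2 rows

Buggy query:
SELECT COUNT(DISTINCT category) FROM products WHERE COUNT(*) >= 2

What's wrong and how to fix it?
Bug: WHERE filters individual rows, not groups, so a group-level COUNT is invalid there

Fix: Group first with HAVING COUNT(*) >= 2, then COUNT the resulting groups

Corrected query:
SELECT COUNT(*) FROM (SELECT category FROM products GROUP BY category HAVING COUNT(*) >= 2)

Result:
COUNT(*)
--------
4       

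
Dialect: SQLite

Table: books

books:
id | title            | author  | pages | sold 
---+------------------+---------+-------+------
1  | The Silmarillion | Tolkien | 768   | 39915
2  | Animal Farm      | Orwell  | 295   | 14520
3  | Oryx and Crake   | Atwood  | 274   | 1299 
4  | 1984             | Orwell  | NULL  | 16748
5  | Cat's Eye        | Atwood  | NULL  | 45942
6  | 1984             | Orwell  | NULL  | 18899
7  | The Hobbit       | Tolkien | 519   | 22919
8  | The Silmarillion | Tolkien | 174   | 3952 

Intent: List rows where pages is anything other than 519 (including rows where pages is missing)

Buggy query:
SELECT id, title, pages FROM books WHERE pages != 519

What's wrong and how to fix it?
Bug: 'pages != 519' is unknown when pages is NULL, so NULL rows are silently excluded

Fix: Handle NULL separately with IS NULL alongside the inequality

Corrected query:
SELECT id, title, pages FROM books WHERE pages != 519 OR pages IS NULL

Result:
id | title            | pages
---+------------------+------
1  | The Silmarillion | 768  
2  | Animal Farm      | 295  
3  | Oryx and Crake   | 274  
4  | 1984             | NULL 
5  | Cat's Eye        | NULL 
6  | 1984             | NULL 
8  | The Silmarillion | 174  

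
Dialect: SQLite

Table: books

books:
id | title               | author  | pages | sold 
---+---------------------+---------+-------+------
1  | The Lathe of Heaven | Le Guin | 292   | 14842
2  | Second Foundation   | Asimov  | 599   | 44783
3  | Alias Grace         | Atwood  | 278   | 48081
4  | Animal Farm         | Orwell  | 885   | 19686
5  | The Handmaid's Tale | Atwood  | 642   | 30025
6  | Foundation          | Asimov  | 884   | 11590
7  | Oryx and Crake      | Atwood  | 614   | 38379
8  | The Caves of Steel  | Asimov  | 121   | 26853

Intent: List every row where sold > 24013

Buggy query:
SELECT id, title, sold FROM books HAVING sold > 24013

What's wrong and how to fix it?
Bug: HAVING filters the output of aggregation, but this query has no GROUP BY and no aggregate functions, so SQLite rejects it (HAVING clause on a non-aggregate query); the condition here is per row

Fix: Use WHERE for row-level filtering

Corrected query:
SELECT id, title, sold FROM books WHERE sold > 24013

Result:
id | title               | sold 
---+---------------------+------
2  | Second Foundation   | 44783
3  | Alias Grace         | 48081
5  | The Handmaid's Tale | 30025
7  | Oryx and Crake      | 38379
8  | The Caves of Steel  | 26853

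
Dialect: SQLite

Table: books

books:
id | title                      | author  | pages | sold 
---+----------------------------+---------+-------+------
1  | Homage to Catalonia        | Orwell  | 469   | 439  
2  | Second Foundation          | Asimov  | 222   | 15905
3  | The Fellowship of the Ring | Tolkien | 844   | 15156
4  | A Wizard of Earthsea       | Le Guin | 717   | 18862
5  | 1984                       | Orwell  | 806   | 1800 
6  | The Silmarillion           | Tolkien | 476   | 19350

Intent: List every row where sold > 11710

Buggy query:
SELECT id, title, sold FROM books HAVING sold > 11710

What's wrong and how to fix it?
Bug: HAVING filters the output of aggregation, but this query has no GROUP BY and no aggregate functions, so SQLite rejects it (HAVING clause on a non-aggregate query); the condition here is per row

Fix: Replace HAVING with WHERE since the condition applies to individual rows

Corrected query:
SELECT id, title, sold FROM books WHERE sold > 11710

Result:
id | title                      | sold 
---+----------------------------+------
2  | Second Foundation          | 15905
3  | The Fellowship of the Ring | 15156
4  | A Wizard of Earthsea       | 18862
6  | The Silmarillion           | 19350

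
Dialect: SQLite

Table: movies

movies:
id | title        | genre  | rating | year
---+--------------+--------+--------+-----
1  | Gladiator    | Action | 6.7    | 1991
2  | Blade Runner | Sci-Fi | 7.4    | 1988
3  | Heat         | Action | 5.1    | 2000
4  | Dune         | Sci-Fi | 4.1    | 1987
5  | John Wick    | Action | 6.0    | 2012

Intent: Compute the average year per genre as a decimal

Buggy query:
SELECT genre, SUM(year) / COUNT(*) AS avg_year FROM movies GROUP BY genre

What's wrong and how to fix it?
Bug: SUM(year) and COUNT(*) are both integers; the division truncates the fractional part

Fix: Cast one side to REAL so the division keeps the fractional part

Corrected query:
SELECT genre, SUM(year) * 1.0 / COUNT(*) AS avg_year FROM movies GROUP BY genre

Result:
genre  | avg_year
-------+---------
Action | 2001    
Sci-Fi | 1987.5  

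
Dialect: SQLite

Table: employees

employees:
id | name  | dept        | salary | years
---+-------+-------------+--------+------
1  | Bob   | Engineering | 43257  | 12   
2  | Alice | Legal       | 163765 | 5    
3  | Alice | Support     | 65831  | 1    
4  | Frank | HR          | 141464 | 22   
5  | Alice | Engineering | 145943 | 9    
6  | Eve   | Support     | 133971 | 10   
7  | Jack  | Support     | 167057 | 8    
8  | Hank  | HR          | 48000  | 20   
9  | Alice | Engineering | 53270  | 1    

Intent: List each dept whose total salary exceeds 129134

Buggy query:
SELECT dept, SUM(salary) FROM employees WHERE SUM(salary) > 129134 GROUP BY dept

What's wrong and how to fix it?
Bug: Aggregate functions cannot appear in a WHERE clause

Fix: Move the aggregate condition to a HAVING clause

Corrected query:
SELECT dept, SUM(salary) FROM employees GROUP BY dept HAVING SUM(salary) > 129134

Result:
dept        | SUM(salary)
------------+------------
Engineering | 242470     
HR          | 189464     
Legal       | 163765     
Support     | 366859     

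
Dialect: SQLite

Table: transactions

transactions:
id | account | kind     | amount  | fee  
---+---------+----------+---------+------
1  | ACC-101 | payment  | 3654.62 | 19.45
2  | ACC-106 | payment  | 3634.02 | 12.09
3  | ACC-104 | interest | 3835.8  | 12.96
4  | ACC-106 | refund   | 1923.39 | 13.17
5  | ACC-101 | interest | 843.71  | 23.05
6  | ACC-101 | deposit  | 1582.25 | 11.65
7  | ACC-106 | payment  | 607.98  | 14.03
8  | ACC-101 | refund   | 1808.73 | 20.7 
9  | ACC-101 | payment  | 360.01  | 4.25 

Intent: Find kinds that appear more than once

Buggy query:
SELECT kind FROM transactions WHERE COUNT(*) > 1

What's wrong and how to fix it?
Bug: WHERE can't reference COUNT(*); aggregates are computed after WHERE

Fix: Group first, then use HAVING for the count condition

Corrected query:
SELECT kind FROM transactions GROUP BY kind HAVING COUNT(*) > 1

Result:
kind    
--------
interest
payment 
refund  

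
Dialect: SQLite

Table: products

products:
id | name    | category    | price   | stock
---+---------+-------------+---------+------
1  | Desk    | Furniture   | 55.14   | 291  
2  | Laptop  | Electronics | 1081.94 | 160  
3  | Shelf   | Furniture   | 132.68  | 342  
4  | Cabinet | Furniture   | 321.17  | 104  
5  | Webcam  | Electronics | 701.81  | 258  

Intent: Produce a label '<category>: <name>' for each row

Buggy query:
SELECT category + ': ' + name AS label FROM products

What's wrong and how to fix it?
Bug: '+' is numeric addition; on text columns SQLite converts them to 0 instead of concatenating

Fix: Use the || operator for string concatenation

Corrected query:
SELECT category || ': ' || name AS label FROM products

Result:
label              
-------------------
Furniture: Desk    
Electronics: Laptop
Furniture: Shelf   
Furniture: Cabinet 
Electronics: Webcam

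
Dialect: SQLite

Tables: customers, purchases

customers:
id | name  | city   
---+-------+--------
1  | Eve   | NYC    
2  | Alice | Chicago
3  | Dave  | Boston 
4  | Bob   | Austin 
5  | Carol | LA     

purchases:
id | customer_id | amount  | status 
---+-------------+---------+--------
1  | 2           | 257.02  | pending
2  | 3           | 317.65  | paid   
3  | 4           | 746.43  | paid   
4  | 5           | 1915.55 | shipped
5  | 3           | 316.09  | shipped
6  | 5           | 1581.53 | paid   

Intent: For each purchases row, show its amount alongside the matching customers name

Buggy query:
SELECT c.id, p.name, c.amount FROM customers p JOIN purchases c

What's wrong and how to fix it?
Bug: JOIN with no ON clause produces a cartesian product; every purchases row pairs with every customers row

Fix: Specify the join condition linking the foreign key to the parent id

Corrected query:
SELECT c.id, p.name, c.amount FROM customers p JOIN purchases c ON c.customer_id = p.id

Result:
id | name  | amount 
---+-------+--------
1  | Alice | 257.02 
2  | Dave  | 317.65 
3  | Bob   | 746.43 
4  | Carol | 1915.55
5  | Dave  | 316.09 
6  | Carol | 1581.53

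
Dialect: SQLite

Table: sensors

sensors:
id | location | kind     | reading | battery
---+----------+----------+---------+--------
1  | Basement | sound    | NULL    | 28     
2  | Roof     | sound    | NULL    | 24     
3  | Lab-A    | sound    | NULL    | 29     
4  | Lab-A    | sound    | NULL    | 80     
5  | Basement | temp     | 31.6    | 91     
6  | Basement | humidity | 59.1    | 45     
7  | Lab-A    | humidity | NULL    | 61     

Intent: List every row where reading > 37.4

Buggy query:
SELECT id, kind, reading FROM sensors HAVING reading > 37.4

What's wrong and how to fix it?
Bug: This is a non-aggregate query (no GROUP BY, no aggregates), so in SQLite the HAVING clause is invalid here; a row-level condition belongs in WHERE

Fix: Use WHERE for row-level filtering

Corrected query:
SELECT id, kind, reading FROM sensors WHERE reading > 37.4

Result:
id | kind     | reading
---+----------+--------
6  | humidity | 59.1   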